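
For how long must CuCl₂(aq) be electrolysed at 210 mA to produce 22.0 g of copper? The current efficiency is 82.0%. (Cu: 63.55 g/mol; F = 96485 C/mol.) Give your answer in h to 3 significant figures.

n(Cu) = 22.0 / 63.55 = 0.3462 mol
Cu²⁺ + 2e⁻ → Cu, so n(e⁻) = 2 × 0.3462 = 0.6924 mol
Q = 0.6924 × 96485 / 0.820 = 81470 C
t = Q / I = 81470 / 0.210 = 3.880×10^5 s = 108 h

108 h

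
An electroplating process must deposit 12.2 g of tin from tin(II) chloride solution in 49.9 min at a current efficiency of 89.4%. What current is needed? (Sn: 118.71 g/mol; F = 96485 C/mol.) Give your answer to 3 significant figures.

n(Sn) = 12.2 / 118.71 = 0.1028 mol
Sn²⁺ + 2e⁻ → Sn, so n(e⁻) = 2 × 0.1028 = 0.2056 mol
Q = 0.2056 × 96485 / 0.894 = 22190 C
I = Q / t = 22190 / 2994 s = 7.41 A

7.41 A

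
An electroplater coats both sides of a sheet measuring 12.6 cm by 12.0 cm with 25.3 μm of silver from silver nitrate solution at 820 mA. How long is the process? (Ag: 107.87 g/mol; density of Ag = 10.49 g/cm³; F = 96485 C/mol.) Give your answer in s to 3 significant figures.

Plated area = 2 × 12.6 × 12.0 = 302.4 cm²
Volume = 302.4 × 25.3×10⁻⁴ cm = 0.7651 cm³
m(Ag) = 0.7651 × 10.49 = 8.026 g
n(Ag) = 8.026 / 107.87 = 0.07440 mol; n(e⁻) = 0.07440 mol
Q = 0.07440 × 96485 = 7178 C
t = 7178 / 0.820 = 8754 s

8750 s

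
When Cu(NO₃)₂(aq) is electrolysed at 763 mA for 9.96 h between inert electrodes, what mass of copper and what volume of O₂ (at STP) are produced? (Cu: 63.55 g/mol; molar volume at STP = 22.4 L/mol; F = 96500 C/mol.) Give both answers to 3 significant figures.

Q = 0.763 × 35856 = 27360 C; n(e⁻) = 27360 / 96500 = 0.2835 mol
Cathode: Cu²⁺ + 2e⁻ → Cu → n(Cu) = 0.2835/2 = 0.1418 mol → 9.01 g
Anode: 2H₂O → O₂ + 4H⁺ + 4e⁻ → n(O₂) = 0.2835/4 = 0.07088 mol → 1.59 L

9.01 g Cu; 1.59 L O₂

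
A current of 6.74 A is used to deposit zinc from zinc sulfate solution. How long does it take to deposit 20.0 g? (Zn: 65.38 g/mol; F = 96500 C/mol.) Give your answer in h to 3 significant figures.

n(Zn) = 20.0 / 65.38 = 0.3059 mol
Zn²⁺ + 2e⁻ → Zn, so n(e⁻) = 2 × 0.3059 = 0.6118 mol
Q = 0.6118 × 96500 = 59040 C
t = Q / I = 59040 / 6.74 = 8760 s = 2.43 h

2.43 h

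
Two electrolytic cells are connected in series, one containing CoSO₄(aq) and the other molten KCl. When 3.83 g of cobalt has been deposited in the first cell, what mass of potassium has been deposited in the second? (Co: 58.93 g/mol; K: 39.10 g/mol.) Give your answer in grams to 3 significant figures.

5.08 g

n(Co) = 3.83 / 58.93 = 0.06499 mol
Co²⁺ + 2e⁻ → Co, so n(e⁻) = 2 × 0.06499 = 0.1300 mol
Same current for the same time ⇒ same n(e⁻) = 0.1300 mol in both cells.
K⁺ + e⁻ → K, so n(K) = 0.1300 mol
m(K) = 0.1300 × 39.10 = 5.08 g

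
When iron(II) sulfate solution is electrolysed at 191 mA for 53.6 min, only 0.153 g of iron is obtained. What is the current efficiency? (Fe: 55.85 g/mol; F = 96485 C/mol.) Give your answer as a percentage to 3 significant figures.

Q = 0.191 × 3216 = 614.3 C
n(e⁻) = 614.3 / 96485 = 0.006367 mol
Fe²⁺ + 2e⁻ → Fe, so theoretical n(Fe) = 0.003184 mol → 0.1778 g
Efficiency = 0.153 / 0.1778 = 0.8605 = 86.1%

86.1%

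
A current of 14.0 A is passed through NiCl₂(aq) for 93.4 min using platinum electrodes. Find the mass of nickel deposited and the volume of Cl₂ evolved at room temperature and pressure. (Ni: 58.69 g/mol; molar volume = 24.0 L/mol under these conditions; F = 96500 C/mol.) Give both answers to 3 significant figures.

Q = 14.0 × 5604 = 78460 C; n(e⁻) = 78460 / 96500 = 0.8131 mol
Cathode: Ni²⁺ + 2e⁻ → Ni → n(Ni) = 0.8131/2 = 0.4066 mol → 23.9 g
Anode: 2Cl⁻ → Cl₂ + 2e⁻ → n(Cl₂) = 0.8131/2 = 0.4066 mol → 9.76 L

23.9 g Ni; 9.76 L Cl₂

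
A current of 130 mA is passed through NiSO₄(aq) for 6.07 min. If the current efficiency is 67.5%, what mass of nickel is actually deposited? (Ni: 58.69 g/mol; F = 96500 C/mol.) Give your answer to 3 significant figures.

0.00972 g

Q = 0.130 × 364.2 = 47.35 C
n(e⁻) = 47.35 / 96500 = 4.907×10^-4 mol
Ni²⁺ + 2e⁻ → Ni, so theoretical m(Ni) = 2.454×10^-4 × 58.69 = 0.01440 g
Actual mass = 67.5% × 0.01440 = 0.00972 g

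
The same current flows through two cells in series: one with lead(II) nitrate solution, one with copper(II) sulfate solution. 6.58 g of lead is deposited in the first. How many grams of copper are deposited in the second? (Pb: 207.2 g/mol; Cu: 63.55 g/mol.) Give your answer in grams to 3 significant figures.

2.02 g

n(Pb) = 6.58 / 207.2 = 0.03176 mol
Pb²⁺ + 2e⁻ → Pb, so n(e⁻) = 2 × 0.03176 = 0.06352 mol
The cells are in series, so the same charge (and hence the same n(e⁻) = 0.06352 mol) passes through both.
Cu²⁺ + 2e⁻ → Cu, so n(Cu) = 0.06352 / 2 = 0.03176 mol
m(Cu) = 0.03176 × 63.55 = 2.02 g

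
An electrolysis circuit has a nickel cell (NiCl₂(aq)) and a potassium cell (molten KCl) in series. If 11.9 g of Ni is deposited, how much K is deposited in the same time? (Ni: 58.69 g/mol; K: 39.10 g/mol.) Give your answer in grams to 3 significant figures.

n(Ni) = 11.9 / 58.69 = 0.2028 mol
Ni²⁺ + 2e⁻ → Ni, so n(e⁻) = 2 × 0.2028 = 0.4056 mol
Same current for the same time ⇒ same n(e⁻) = 0.4056 mol in both cells.
K⁺ + e⁻ → K, so n(K) = 0.4056 mol
m(K) = 0.4056 × 39.10 = 15.9 g

15.9 g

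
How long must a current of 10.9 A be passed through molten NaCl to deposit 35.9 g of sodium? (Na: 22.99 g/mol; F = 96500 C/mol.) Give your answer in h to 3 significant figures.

3.84 h

n(Na) = 35.9 / 22.99 = 1.562 mol
Na⁺ + e⁻ → Na, so n(e⁻) = 1.562 mol
Q = 1.562 × 96500 = 1.507×10^5 C
t = Q / I = 1.507×10^5 / 10.9 = 13830 s = 3.84 h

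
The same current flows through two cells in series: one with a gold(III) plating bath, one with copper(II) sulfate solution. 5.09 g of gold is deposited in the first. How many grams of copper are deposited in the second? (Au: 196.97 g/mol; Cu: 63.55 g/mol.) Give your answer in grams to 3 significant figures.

n(Au) = 5.09 / 196.97 = 0.02584 mol
Au³⁺ + 3e⁻ → Au, so n(e⁻) = 3 × 0.02584 = 0.07752 mol
Same current for the same time ⇒ same n(e⁻) = 0.07752 mol in both cells.
Cu²⁺ + 2e⁻ → Cu, so n(Cu) = 0.07752 / 2 = 0.03876 mol
m(Cu) = 0.03876 × 63.55 = 2.46 g

2.46 g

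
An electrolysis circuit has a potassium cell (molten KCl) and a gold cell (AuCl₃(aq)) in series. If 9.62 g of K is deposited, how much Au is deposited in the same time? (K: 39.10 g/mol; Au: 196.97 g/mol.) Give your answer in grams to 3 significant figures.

16.2 g

n(K) = 9.62 / 39.10 = 0.2460 mol
K⁺ + e⁻ → K, so n(e⁻) = 0.2460 mol
The cells are in series, so the same charge (and hence the same n(e⁻) = 0.2460 mol) passes through both.
Au³⁺ + 3e⁻ → Au, so n(Au) = 0.2460 / 3 = 0.08200 mol
m(Au) = 0.08200 × 196.97 = 16.2 g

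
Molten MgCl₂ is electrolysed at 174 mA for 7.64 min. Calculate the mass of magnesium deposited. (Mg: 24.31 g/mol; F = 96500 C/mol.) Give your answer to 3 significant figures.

Q = 0.174 A × 458.4 s = 79.76 C
Moles of electrons = 79.76 / 96500 = 8.265×10^-4 mol
Mg²⁺ + 2e⁻ → Mg, so n(Mg) = 8.265×10^-4 / 2 = 4.133×10^-4 mol
m = 4.133×10^-4 × 24.31 = 0.0100 g

0.0100 g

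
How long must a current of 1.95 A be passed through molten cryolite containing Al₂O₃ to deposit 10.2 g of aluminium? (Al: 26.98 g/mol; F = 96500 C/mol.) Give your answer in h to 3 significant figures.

15.6 h

n(Al) = 10.2 / 26.98 = 0.3781 mol
Al³⁺ + 3e⁻ → Al, so n(e⁻) = 3 × 0.3781 = 1.134 mol
Q = 1.134 × 96500 = 1.094×10^5 C
t = Q / I = 1.094×10^5 / 1.95 = 56100 s = 15.6 h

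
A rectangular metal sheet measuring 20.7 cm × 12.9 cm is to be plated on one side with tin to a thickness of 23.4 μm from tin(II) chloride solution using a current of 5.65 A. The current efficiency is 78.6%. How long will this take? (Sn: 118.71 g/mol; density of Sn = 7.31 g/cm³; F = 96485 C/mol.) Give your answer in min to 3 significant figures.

Plated area = 20.7 × 12.9 = 267.0 cm²
Volume = 267.0 × 23.4×10⁻⁴ cm = 0.6248 cm³
m(Sn) = 0.6248 × 7.31 = 4.567 g
n(Sn) = 4.567 / 118.71 = 0.03847 mol; n(e⁻) = 2 × 0.03847 = 0.07694 mol
Q = 0.07694 × 96485 / 0.786 = 9445 C
t = 9445 / 5.65 = 1672 s = 27.9 min

27.9 min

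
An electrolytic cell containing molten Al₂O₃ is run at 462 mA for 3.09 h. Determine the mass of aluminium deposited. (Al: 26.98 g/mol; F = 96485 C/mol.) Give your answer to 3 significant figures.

Q = It = 0.462 × 11124 = 5139 C
n(e⁻) = Q/F = 5139/96485 = 0.05326 mol
Al³⁺ + 3e⁻ → Al, so n(Al) = 0.05326 / 3 = 0.01775 mol
m = 0.01775 × 26.98 = 0.479 g

0.479 g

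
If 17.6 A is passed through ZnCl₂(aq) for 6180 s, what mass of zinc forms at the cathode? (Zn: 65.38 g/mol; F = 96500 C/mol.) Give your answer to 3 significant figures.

Q = It = 17.6 × 6180 = 1.088×10^5 C
n(e⁻) = Q/F = 1.088×10^5/96500 = 1.127 mol
Zn²⁺ + 2e⁻ → Zn, so n(Zn) = 1.127 / 2 = 0.5635 mol
m = 0.5635 × 65.38 = 36.8 g

36.8 g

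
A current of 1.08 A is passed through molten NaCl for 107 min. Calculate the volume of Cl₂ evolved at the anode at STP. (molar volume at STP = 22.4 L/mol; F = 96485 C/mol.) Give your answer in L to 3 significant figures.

0.805 L

Q = 1.08 A × 6420 s = 6934 C
n(e⁻) = 6934 / 96485 = 0.07187 mol
2Cl⁻ → Cl₂ + 2e⁻, so n(Cl₂) = 0.07187 / 2 = 0.03594 mol
V = 0.03594 × 22.4 = 0.8051 L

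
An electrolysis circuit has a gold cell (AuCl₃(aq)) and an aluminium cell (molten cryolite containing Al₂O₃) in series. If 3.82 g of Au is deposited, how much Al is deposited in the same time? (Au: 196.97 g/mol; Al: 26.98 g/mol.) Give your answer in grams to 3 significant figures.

0.523 g

n(Au) = 3.82 / 196.97 = 0.01939 mol
Au³⁺ + 3e⁻ → Au, so n(e⁻) = 3 × 0.01939 = 0.05817 mol
In series, the same 0.05817 mol of electrons flows through the second cell.
Al³⁺ + 3e⁻ → Al, so n(Al) = 0.05817 / 3 = 0.01939 mol
m(Al) = 0.01939 × 26.98 = 0.523 g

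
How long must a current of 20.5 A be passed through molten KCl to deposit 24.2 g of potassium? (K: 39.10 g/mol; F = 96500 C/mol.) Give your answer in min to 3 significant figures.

48.6 min

n(K) = 24.2 / 39.10 = 0.6189 mol
K⁺ + e⁻ → K, so n(e⁻) = 0.6189 mol
Q = 0.6189 × 96500 = 59720 C
t = Q / I = 59720 / 20.5 = 2913 s = 48.6 min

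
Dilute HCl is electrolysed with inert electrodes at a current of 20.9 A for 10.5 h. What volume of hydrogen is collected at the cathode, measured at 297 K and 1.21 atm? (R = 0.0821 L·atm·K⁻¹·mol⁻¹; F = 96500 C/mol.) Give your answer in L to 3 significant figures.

82.5 L

Charge passed = 20.9 × 37800 = 7.900×10^5 C
n(e⁻) = 7.900×10^5 / 96500 = 8.187 mol
2H⁺ + 2e⁻ → H₂, so n(H₂) = 8.187 / 2 = 4.094 mol
V = nRT/P = 4.094 × 0.0821 × 297 / 1.21 = 82.50 L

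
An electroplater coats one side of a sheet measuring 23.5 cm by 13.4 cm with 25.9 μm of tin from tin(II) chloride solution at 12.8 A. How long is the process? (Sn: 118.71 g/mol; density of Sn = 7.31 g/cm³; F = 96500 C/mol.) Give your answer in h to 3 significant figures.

Plated area = 23.5 × 13.4 = 314.9 cm²
Volume = 314.9 × 25.9×10⁻⁴ cm = 0.8156 cm³
m(Sn) = 0.8156 × 7.31 = 5.962 g
n(Sn) = 5.962 / 118.71 = 0.05022 mol; n(e⁻) = 2 × 0.05022 = 0.1004 mol
Q = 0.1004 × 96500 = 9689 C
t = 9689 / 12.8 = 757.0 s = 0.210 h

0.210 h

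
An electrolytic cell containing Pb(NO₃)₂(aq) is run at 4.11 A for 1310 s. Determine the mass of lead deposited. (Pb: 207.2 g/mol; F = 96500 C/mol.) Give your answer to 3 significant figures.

5.78 g

Q = 4.11 A × 1310 s = 5384 C
n(e⁻) = Q/F = 5384/96500 = 0.05579 mol
Pb²⁺ + 2e⁻ → Pb, so n(Pb) = 0.05579 / 2 = 0.02790 mol
m = 0.02790 × 207.2 = 5.78 g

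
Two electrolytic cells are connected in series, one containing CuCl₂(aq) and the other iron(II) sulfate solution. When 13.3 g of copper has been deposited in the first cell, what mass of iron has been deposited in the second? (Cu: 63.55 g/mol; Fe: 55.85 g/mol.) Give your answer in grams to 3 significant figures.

11.7 g

n(Cu) = 13.3 / 63.55 = 0.2093 mol
Cu²⁺ + 2e⁻ → Cu, so n(e⁻) = 2 × 0.2093 = 0.4186 mol
Same current for the same time ⇒ same n(e⁻) = 0.4186 mol in both cells.
Fe²⁺ + 2e⁻ → Fe, so n(Fe) = 0.4186 / 2 = 0.2093 mol
m(Fe) = 0.2093 × 55.85 = 11.7 g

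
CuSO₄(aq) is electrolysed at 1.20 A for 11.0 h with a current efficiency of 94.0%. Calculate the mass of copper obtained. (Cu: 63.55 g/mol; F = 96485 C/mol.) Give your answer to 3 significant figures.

Q = 1.20 × 39600 = 47520 C
n(e⁻) = 47520 / 96485 = 0.4925 mol
Cu²⁺ + 2e⁻ → Cu, so theoretical m(Cu) = 0.2463 × 63.55 = 15.65 g
Actual mass = 94.0% × 15.65 = 14.7 g

14.7 g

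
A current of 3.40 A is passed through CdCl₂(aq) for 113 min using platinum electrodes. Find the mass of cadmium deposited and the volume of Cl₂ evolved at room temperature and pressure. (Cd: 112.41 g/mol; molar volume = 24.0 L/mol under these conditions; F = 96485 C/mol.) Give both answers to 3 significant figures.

Q = 3.40 × 6780 = 23050 C; n(e⁻) = 23050 / 96485 = 0.2389 mol
Cathode: Cd²⁺ + 2e⁻ → Cd → n(Cd) = 0.2389/2 = 0.1195 mol → 13.4 g
Anode: 2Cl⁻ → Cl₂ + 2e⁻ → n(Cl₂) = 0.2389/2 = 0.1195 mol → 2.87 L

13.4 g Cd; 2.87 L Cl₂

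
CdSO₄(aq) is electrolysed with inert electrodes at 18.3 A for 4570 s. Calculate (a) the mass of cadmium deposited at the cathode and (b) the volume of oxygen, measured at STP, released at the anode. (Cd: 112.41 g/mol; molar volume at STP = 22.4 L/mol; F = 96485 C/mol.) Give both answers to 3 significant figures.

48.7 g Cd; 4.85 L O₂

Q = 18.3 × 4570 = 83630 C; n(e⁻) = 83630 / 96485 = 0.8668 mol
Cathode: Cd²⁺ + 2e⁻ → Cd → n(Cd) = 0.8668/2 = 0.4334 mol → 48.7 g
Anode: 2H₂O → O₂ + 4H⁺ + 4e⁻ → n(O₂) = 0.8668/4 = 0.2167 mol → 4.85 L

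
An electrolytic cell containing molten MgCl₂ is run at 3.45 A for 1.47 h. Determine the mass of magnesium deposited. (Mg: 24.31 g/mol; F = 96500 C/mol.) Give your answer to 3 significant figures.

2.30 g

Charge passed = 3.45 × 5292 = 18260 C
n(e⁻) = 18260 / 96500 = 0.1892 mol
Mg²⁺ + 2e⁻ → Mg, so n(Mg) = 0.1892 / 2 = 0.09460 mol
m = 0.09460 × 24.31 = 2.30 g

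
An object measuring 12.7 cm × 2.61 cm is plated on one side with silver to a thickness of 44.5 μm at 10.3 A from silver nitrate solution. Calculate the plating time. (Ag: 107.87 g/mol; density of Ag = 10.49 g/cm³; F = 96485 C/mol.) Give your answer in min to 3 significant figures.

Plated area = 12.7 × 2.61 = 33.15 cm²
Volume = 33.15 × 44.5×10⁻⁴ cm = 0.1475 cm³
m(Ag) = 0.1475 × 10.49 = 1.547 g
n(Ag) = 1.547 / 107.87 = 0.01434 mol; n(e⁻) = 0.01434 mol
Q = 0.01434 × 96485 = 1384 C
t = 1384 / 10.3 = 134.4 s = 2.24 min

2.24 min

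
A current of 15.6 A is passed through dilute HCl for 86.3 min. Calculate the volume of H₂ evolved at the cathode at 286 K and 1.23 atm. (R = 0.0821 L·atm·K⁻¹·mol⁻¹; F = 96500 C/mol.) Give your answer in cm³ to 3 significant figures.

Q = 15.6 A × 5178 s = 80780 C
Moles of electrons = 80780 / 96500 = 0.8371 mol
2H⁺ + 2e⁻ → H₂, so n(H₂) = 0.8371 / 2 = 0.4186 mol
V = nRT/P = 0.4186 × 0.0821 × 286 / 1.23 = 7.991 L
= 7990 cm³

7990 cm³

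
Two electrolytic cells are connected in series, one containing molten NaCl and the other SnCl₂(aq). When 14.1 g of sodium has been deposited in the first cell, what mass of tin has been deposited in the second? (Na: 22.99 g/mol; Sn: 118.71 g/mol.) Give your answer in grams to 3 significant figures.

36.4 g

n(Na) = 14.1 / 22.99 = 0.6133 mol
Na⁺ + e⁻ → Na, so n(e⁻) = 0.6133 mol
The cells are in series, so the same charge (and hence the same n(e⁻) = 0.6133 mol) passes through both.
Sn²⁺ + 2e⁻ → Sn, so n(Sn) = 0.6133 / 2 = 0.3067 mol
m(Sn) = 0.3067 × 118.71 = 36.4 g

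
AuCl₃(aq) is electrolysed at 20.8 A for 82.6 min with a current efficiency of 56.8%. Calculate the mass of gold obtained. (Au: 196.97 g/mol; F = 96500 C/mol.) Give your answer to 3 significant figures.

Q = 20.8 × 4956 = 1.031×10^5 C
n(e⁻) = 1.031×10^5 / 96500 = 1.068 mol
Au³⁺ + 3e⁻ → Au, so theoretical m(Au) = 0.3560 × 196.97 = 70.12 g
Actual mass = 56.8% × 70.12 = 39.8 g

39.8 g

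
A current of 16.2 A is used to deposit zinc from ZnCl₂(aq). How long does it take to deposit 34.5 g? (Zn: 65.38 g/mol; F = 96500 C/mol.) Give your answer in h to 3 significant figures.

n(Zn) = 34.5 / 65.38 = 0.5277 mol
Zn²⁺ + 2e⁻ → Zn, so n(e⁻) = 2 × 0.5277 = 1.055 mol
Q = 1.055 × 96500 = 1.018×10^5 C
t = Q / I = 1.018×10^5 / 16.2 = 6284 s = 1.75 h

1.75 h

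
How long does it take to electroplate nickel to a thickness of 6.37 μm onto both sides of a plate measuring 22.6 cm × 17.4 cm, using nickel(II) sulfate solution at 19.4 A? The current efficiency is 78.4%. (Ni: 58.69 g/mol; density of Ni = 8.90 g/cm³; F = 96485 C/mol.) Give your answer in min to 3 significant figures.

Plated area = 2 × 22.6 × 17.4 = 786.5 cm²
Volume = 786.5 × 6.37×10⁻⁴ cm = 0.5010 cm³
m(Ni) = 0.5010 × 8.90 = 4.459 g
n(Ni) = 4.459 / 58.69 = 0.07598 mol; n(e⁻) = 2 × 0.07598 = 0.1520 mol
Q = 0.1520 × 96485 / 0.784 = 18710 C
t = 18710 / 19.4 = 964.4 s = 16.1 min

16.1 min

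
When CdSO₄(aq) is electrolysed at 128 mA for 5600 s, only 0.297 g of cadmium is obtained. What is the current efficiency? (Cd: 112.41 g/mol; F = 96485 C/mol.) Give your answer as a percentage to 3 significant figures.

71.1%

Q = 0.128 × 5600 = 716.8 C
n(e⁻) = 716.8 / 96485 = 0.007429 mol
Cd²⁺ + 2e⁻ → Cd, so theoretical n(Cd) = 0.003715 mol → 0.4176 g
Efficiency = 0.297 / 0.4176 = 0.7112 = 71.1%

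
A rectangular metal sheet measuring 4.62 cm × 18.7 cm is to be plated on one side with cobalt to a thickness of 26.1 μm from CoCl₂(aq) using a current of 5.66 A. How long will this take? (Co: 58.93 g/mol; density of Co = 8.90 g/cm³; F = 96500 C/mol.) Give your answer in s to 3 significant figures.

Plated area = 4.62 × 18.7 = 86.39 cm²
Volume = 86.39 × 26.1×10⁻⁴ cm = 0.2255 cm³
m(Co) = 0.2255 × 8.90 = 2.007 g
n(Co) = 2.007 / 58.93 = 0.03406 mol; n(e⁻) = 2 × 0.03406 = 0.06812 mol
Q = 0.06812 × 96500 = 6574 C
t = 6574 / 5.66 = 1161 s

1160 s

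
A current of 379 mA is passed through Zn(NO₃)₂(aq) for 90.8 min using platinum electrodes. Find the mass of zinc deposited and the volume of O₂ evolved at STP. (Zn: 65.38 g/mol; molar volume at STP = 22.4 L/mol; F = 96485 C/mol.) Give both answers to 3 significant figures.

0.700 g Zn; 0.120 L O₂

Q = 0.379 × 5448 = 2065 C; n(e⁻) = 2065 / 96485 = 0.02140 mol
Cathode: Zn²⁺ + 2e⁻ → Zn → n(Zn) = 0.02140/2 = 0.01070 mol → 0.700 g
Anode: 2H₂O → O₂ + 4H⁺ + 4e⁻ → n(O₂) = 0.02140/4 = 0.005350 mol → 0.120 L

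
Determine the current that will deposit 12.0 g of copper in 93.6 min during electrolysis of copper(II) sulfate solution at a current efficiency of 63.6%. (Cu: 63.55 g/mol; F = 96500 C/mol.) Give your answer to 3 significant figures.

n(Cu) = 12.0 / 63.55 = 0.1888 mol
Cu²⁺ + 2e⁻ → Cu, so n(e⁻) = 2 × 0.1888 = 0.3776 mol
Q = 0.3776 × 96500 / 0.636 = 57290 C
I = Q / t = 57290 / 5616 s = 10.2 A

10.2 A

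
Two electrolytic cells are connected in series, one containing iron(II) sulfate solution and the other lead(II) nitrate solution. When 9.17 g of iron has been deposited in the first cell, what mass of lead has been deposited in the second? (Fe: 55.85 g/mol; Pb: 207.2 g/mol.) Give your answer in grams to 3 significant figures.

34.0 g

n(Fe) = 9.17 / 55.85 = 0.1642 mol
Fe²⁺ + 2e⁻ → Fe, so n(e⁻) = 2 × 0.1642 = 0.3284 mol
The cells are in series, so the same charge (and hence the same n(e⁻) = 0.3284 mol) passes through both.
Pb²⁺ + 2e⁻ → Pb, so n(Pb) = 0.3284 / 2 = 0.1642 mol
m(Pb) = 0.1642 × 207.2 = 34.0 g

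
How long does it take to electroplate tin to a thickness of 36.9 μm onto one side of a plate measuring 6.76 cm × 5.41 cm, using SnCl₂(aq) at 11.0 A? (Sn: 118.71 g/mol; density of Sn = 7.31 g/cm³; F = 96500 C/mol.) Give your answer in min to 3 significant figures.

2.43 min

Plated area = 6.76 × 5.41 = 36.57 cm²
Volume = 36.57 × 36.9×10⁻⁴ cm = 0.1349 cm³
m(Sn) = 0.1349 × 7.31 = 0.9861 g
n(Sn) = 0.9861 / 118.71 = 0.008307 mol; n(e⁻) = 2 × 0.008307 = 0.01661 mol
Q = 0.01661 × 96500 = 1603 C
t = 1603 / 11.0 = 145.7 s = 2.43 min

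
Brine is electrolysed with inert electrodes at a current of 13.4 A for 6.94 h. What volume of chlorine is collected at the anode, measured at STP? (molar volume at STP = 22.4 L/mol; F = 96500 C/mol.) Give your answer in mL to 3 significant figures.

38900 mL

Q = 13.4 A × 24984 s = 3.348×10^5 C
n(e⁻) = Q/F = 3.348×10^5/96500 = 3.469 mol
2Cl⁻ → Cl₂ + 2e⁻, so n(Cl₂) = 3.469 / 2 = 1.735 mol
V = 1.735 × 22.4 = 38.86 L
= 38900 mL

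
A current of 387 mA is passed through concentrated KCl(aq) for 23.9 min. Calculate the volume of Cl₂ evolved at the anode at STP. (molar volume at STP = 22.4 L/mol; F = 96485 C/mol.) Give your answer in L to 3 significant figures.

Q = 0.387 A × 1434 s = 555.0 C
n(e⁻) = Q/F = 555.0/96485 = 0.005752 mol
2Cl⁻ → Cl₂ + 2e⁻, so n(Cl₂) = 0.005752 / 2 = 0.002876 mol
V = 0.002876 × 22.4 = 0.06442 L

0.0644 L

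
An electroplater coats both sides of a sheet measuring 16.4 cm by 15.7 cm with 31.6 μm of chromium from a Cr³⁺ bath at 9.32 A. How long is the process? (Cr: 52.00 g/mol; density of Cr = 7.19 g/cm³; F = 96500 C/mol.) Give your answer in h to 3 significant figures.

Plated area = 2 × 16.4 × 15.7 = 515.0 cm²
Volume = 515.0 × 31.6×10⁻⁴ cm = 1.627 cm³
m(Cr) = 1.627 × 7.19 = 11.70 g
n(Cr) = 11.70 / 52.00 = 0.2250 mol; n(e⁻) = 3 × 0.2250 = 0.6750 mol
Q = 0.6750 × 96500 = 65140 C
t = 65140 / 9.32 = 6989 s = 1.94 h

1.94 h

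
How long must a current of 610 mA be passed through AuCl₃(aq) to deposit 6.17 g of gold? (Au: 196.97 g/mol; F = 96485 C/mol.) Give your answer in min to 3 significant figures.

248 min

n(Au) = 6.17 / 196.97 = 0.03132 mol
Au³⁺ + 3e⁻ → Au, so n(e⁻) = 3 × 0.03132 = 0.09396 mol
Q = 0.09396 × 96485 = 9066 C
t = Q / I = 9066 / 0.610 = 14860 s = 248 min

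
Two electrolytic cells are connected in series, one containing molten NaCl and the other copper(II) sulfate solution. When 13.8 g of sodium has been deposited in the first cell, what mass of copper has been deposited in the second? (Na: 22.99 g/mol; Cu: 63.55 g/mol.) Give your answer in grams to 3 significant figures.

n(Na) = 13.8 / 22.99 = 0.6003 mol
Na⁺ + e⁻ → Na, so n(e⁻) = 0.6003 mol
In series, the same 0.6003 mol of electrons flows through the second cell.
Cu²⁺ + 2e⁻ → Cu, so n(Cu) = 0.6003 / 2 = 0.3002 mol
m(Cu) = 0.3002 × 63.55 = 19.1 g

19.1 g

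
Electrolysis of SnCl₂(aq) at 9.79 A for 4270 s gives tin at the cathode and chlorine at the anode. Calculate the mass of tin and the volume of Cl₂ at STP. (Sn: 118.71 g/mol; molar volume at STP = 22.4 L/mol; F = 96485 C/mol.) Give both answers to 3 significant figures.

Q = 9.79 × 4270 = 41800 C; n(e⁻) = 41800 / 96485 = 0.4332 mol
Cathode: Sn²⁺ + 2e⁻ → Sn → n(Sn) = 0.4332/2 = 0.2166 mol → 25.7 g
Anode: 2Cl⁻ → Cl₂ + 2e⁻ → n(Cl₂) = 0.4332/2 = 0.2166 mol → 4.85 L

25.7 g Sn; 4.85 L Cl₂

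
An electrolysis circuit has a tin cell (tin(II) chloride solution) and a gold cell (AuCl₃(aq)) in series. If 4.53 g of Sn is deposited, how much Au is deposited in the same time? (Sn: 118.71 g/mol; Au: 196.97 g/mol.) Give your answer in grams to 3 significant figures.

n(Sn) = 4.53 / 118.71 = 0.03816 mol
Sn²⁺ + 2e⁻ → Sn, so n(e⁻) = 2 × 0.03816 = 0.07632 mol
In series, the same 0.07632 mol of electrons flows through the second cell.
Au³⁺ + 3e⁻ → Au, so n(Au) = 0.07632 / 3 = 0.02544 mol
m(Au) = 0.02544 × 196.97 = 5.01 g

5.01 g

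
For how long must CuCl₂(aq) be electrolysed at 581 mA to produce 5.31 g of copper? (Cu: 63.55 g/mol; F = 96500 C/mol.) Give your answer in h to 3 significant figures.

n(Cu) = 5.31 / 63.55 = 0.08356 mol
Cu²⁺ + 2e⁻ → Cu, so n(e⁻) = 2 × 0.08356 = 0.1671 mol
Q = 0.1671 × 96500 = 16130 C
t = Q / I = 16130 / 0.581 = 27760 s = 7.71 h

7.71 h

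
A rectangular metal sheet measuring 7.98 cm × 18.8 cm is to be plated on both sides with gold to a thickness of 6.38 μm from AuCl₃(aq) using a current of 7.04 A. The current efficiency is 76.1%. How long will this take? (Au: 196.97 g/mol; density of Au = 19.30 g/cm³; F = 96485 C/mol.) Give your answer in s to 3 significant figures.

1010 s

Plated area = 2 × 7.98 × 18.8 = 300.0 cm²
Volume = 300.0 × 6.38×10⁻⁴ cm = 0.1914 cm³
m(Au) = 0.1914 × 19.30 = 3.694 g
n(Au) = 3.694 / 196.97 = 0.01875 mol; n(e⁻) = 3 × 0.01875 = 0.05625 mol
Q = 0.05625 × 96485 / 0.761 = 7132 C
t = 7132 / 7.04 = 1013 s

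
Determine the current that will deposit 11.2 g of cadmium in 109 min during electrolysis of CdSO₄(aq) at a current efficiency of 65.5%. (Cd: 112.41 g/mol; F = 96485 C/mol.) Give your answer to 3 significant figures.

n(Cd) = 11.2 / 112.41 = 0.09964 mol
Cd²⁺ + 2e⁻ → Cd, so n(e⁻) = 2 × 0.09964 = 0.1993 mol
Q = 0.1993 × 96485 / 0.655 = 29360 C
I = Q / t = 29360 / 6540 s = 4.49 A

4.49 A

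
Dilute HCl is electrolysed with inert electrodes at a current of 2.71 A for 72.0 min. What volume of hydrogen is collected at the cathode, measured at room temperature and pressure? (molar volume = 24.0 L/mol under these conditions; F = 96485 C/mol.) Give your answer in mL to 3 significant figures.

Q = 2.71 A × 4320 s = 11710 C
n(e⁻) = Q/F = 11710/96485 = 0.1214 mol
2H⁺ + 2e⁻ → H₂, so n(H₂) = 0.1214 / 2 = 0.06070 mol
V = 0.06070 × 24.0 = 1.457 L
= 1460 mL

1460 mL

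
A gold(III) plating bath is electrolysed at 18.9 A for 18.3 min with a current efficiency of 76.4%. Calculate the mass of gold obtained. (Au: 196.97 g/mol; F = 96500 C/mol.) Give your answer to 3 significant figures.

Q = 18.9 × 1098 = 20750 C
n(e⁻) = 20750 / 96500 = 0.2150 mol
Au³⁺ + 3e⁻ → Au, so theoretical m(Au) = 0.07167 × 196.97 = 14.12 g
Actual mass = 76.4% × 14.12 = 10.8 g

10.8 g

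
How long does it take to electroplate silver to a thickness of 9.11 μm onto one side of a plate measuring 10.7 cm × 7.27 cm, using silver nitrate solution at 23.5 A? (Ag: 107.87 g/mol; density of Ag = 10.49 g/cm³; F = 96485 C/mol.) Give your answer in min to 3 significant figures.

0.472 min

Plated area = 10.7 × 7.27 = 77.79 cm²
Volume = 77.79 × 9.11×10⁻⁴ cm = 0.07087 cm³
m(Ag) = 0.07087 × 10.49 = 0.7434 g
n(Ag) = 0.7434 / 107.87 = 0.006892 mol; n(e⁻) = 0.006892 mol
Q = 0.006892 × 96485 = 665.0 C
t = 665.0 / 23.5 = 28.30 s = 0.472 min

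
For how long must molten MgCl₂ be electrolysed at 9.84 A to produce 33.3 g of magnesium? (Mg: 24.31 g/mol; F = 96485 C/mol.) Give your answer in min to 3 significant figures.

448 min

n(Mg) = 33.3 / 24.31 = 1.370 mol
Mg²⁺ + 2e⁻ → Mg, so n(e⁻) = 2 × 1.370 = 2.740 mol
Q = 2.740 × 96485 = 2.644×10^5 C
t = Q / I = 2.644×10^5 / 9.84 = 26870 s = 448 min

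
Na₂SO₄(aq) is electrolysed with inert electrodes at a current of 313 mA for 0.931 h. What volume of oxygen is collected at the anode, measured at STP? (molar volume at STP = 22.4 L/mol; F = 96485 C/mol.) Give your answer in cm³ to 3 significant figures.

Q = 0.313 A × 3351.6 s = 1049 C
Moles of electrons = 1049 / 96485 = 0.01087 mol
2H₂O → O₂ + 4H⁺ + 4e⁻, so n(O₂) = 0.01087 / 4 = 0.002718 mol
V = 0.002718 × 22.4 = 0.06088 L
= 60.9 cm³

60.9 cm³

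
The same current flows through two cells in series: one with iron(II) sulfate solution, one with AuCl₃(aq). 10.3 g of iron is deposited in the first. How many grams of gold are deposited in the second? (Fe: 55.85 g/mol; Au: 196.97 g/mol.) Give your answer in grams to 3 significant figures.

24.2 g

n(Fe) = 10.3 / 55.85 = 0.1844 mol
Fe²⁺ + 2e⁻ → Fe, so n(e⁻) = 2 × 0.1844 = 0.3688 mol
Since the cells are in series, n(e⁻) in the Au cell is also 0.3688 mol.
Au³⁺ + 3e⁻ → Au, so n(Au) = 0.3688 / 3 = 0.1229 mol
m(Au) = 0.1229 × 196.97 = 24.2 g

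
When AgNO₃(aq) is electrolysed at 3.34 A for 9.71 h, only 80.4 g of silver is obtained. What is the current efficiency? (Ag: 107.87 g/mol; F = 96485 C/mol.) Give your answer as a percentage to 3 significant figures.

Q = 3.34 × 34956 = 1.168×10^5 C
n(e⁻) = 1.168×10^5 / 96485 = 1.211 mol
Ag⁺ + e⁻ → Ag, so theoretical n(Ag) = 1.211 mol → 130.6 g
Efficiency = 80.4 / 130.6 = 0.6156 = 61.6%

61.6%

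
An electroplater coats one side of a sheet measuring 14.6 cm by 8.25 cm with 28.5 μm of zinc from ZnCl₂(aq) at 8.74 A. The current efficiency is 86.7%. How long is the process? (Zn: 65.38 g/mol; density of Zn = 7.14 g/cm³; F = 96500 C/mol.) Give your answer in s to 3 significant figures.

955 s

Plated area = 14.6 × 8.25 = 120.5 cm²
Volume = 120.5 × 28.5×10⁻⁴ cm = 0.3434 cm³
m(Zn) = 0.3434 × 7.14 = 2.452 g
n(Zn) = 2.452 / 65.38 = 0.03750 mol; n(e⁻) = 2 × 0.03750 = 0.07500 mol
Q = 0.07500 × 96500 / 0.867 = 8348 C
t = 8348 / 8.74 = 955.1 s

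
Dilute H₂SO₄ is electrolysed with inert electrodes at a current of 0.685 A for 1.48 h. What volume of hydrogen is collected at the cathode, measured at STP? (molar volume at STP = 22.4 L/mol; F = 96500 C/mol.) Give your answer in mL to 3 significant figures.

424 mL

Q = 0.685 A × 5328 s = 3650 C
n(e⁻) = Q/F = 3650/96500 = 0.03782 mol
2H⁺ + 2e⁻ → H₂, so n(H₂) = 0.03782 / 2 = 0.01891 mol
V = 0.01891 × 22.4 = 0.4236 L
= 424 mL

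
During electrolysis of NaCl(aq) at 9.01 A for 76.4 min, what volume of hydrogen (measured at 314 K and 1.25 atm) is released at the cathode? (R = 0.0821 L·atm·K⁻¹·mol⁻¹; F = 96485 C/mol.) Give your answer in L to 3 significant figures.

4.41 L

Q = It = 9.01 × 4584 = 41300 C
Moles of electrons = 41300 / 96485 = 0.4280 mol
2H⁺ + 2e⁻ → H₂, so n(H₂) = 0.4280 / 2 = 0.2140 mol
V = nRT/P = 0.2140 × 0.0821 × 314 / 1.25 = 4.413 L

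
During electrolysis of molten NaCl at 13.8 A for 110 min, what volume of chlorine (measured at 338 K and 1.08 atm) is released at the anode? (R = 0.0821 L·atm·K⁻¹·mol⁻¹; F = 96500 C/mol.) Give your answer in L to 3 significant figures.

12.1 L

Charge passed = 13.8 × 6600 = 91080 C
n(e⁻) = 91080 / 96500 = 0.9438 mol
2Cl⁻ → Cl₂ + 2e⁻, so n(Cl₂) = 0.9438 / 2 = 0.4719 mol
V = nRT/P = 0.4719 × 0.0821 × 338 / 1.08 = 12.13 L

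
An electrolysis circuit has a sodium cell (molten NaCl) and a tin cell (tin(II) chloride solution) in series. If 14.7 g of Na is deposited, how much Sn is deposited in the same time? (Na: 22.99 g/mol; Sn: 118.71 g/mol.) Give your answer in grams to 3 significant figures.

38.0 g

n(Na) = 14.7 / 22.99 = 0.6394 mol
Na⁺ + e⁻ → Na, so n(e⁻) = 0.6394 mol
Since the cells are in series, n(e⁻) in the Sn cell is also 0.6394 mol.
Sn²⁺ + 2e⁻ → Sn, so n(Sn) = 0.6394 / 2 = 0.3197 mol
m(Sn) = 0.3197 × 118.71 = 38.0 g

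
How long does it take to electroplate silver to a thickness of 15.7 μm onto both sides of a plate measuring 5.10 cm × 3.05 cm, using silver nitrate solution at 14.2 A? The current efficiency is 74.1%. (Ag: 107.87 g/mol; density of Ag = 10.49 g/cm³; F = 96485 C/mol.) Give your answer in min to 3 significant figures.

Plated area = 2 × 5.10 × 3.05 = 31.11 cm²
Volume = 31.11 × 15.7×10⁻⁴ cm = 0.04884 cm³
m(Ag) = 0.04884 × 10.49 = 0.5123 g
n(Ag) = 0.5123 / 107.87 = 0.004749 mol; n(e⁻) = 0.004749 mol
Q = 0.004749 × 96485 / 0.741 = 618.4 C
t = 618.4 / 14.2 = 43.55 s = 0.726 min

0.726 min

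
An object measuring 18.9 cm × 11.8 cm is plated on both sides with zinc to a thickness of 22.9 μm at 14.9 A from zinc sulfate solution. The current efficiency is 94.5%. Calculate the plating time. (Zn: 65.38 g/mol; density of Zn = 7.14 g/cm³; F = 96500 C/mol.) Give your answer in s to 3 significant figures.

1530 s

Plated area = 2 × 18.9 × 11.8 = 446.0 cm²
Volume = 446.0 × 22.9×10⁻⁴ cm = 1.021 cm³
m(Zn) = 1.021 × 7.14 = 7.290 g
n(Zn) = 7.290 / 65.38 = 0.1115 mol; n(e⁻) = 2 × 0.1115 = 0.2230 mol
Q = 0.2230 × 96500 / 0.945 = 22770 C
t = 22770 / 14.9 = 1528 s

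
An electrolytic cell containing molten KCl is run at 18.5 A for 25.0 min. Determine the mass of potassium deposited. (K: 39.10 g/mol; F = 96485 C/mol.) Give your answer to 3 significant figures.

11.2 g

Q = 18.5 A × 1500 s = 27750 C
Moles of electrons = 27750 / 96485 = 0.2876 mol
K⁺ + e⁻ → K, so n(K) = 0.2876 mol
m = 0.2876 × 39.10 = 11.2 g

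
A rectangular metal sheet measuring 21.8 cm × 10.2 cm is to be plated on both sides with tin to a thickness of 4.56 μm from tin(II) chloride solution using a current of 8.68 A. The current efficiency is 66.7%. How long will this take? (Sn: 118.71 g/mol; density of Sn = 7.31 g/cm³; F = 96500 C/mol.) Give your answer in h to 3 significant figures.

0.116 h

Plated area = 2 × 21.8 × 10.2 = 444.7 cm²
Volume = 444.7 × 4.56×10⁻⁴ cm = 0.2028 cm³
m(Sn) = 0.2028 × 7.31 = 1.482 g
n(Sn) = 1.482 / 118.71 = 0.01248 mol; n(e⁻) = 2 × 0.01248 = 0.02496 mol
Q = 0.02496 × 96500 / 0.667 = 3611 C
t = 3611 / 8.68 = 416.0 s = 0.116 h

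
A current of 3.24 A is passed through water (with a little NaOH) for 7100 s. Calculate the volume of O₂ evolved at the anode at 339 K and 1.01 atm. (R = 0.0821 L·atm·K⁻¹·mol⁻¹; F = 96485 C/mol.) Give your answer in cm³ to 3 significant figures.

Q = It = 3.24 × 7100 = 23000 C
n(e⁻) = 23000 / 96485 = 0.2384 mol
2H₂O → O₂ + 4H⁺ + 4e⁻, so n(O₂) = 0.2384 / 4 = 0.05960 mol
V = nRT/P = 0.05960 × 0.0821 × 339 / 1.01 = 1.642 L
= 1640 cm³

1640 cm³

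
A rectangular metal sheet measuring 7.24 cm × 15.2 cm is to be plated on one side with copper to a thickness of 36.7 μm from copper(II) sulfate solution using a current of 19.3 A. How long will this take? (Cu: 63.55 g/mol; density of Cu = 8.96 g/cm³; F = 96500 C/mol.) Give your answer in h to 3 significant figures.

Plated area = 7.24 × 15.2 = 110.0 cm²
Volume = 110.0 × 36.7×10⁻⁴ cm = 0.4037 cm³
m(Cu) = 0.4037 × 8.96 = 3.617 g
n(Cu) = 3.617 / 63.55 = 0.05692 mol; n(e⁻) = 2 × 0.05692 = 0.1138 mol
Q = 0.1138 × 96500 = 10980 C
t = 10980 / 19.3 = 568.9 s = 0.158 h

0.158 h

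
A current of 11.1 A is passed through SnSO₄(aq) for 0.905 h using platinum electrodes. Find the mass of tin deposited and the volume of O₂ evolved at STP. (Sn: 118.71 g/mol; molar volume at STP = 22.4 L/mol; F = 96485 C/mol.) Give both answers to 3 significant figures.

Q = 11.1 × 3258 = 36160 C; n(e⁻) = 36160 / 96485 = 0.3748 mol
Cathode: Sn²⁺ + 2e⁻ → Sn → n(Sn) = 0.3748/2 = 0.1874 mol → 22.2 g
Anode: 2H₂O → O₂ + 4H⁺ + 4e⁻ → n(O₂) = 0.3748/4 = 0.09370 mol → 2.10 L

22.2 g Sn; 2.10 L O₂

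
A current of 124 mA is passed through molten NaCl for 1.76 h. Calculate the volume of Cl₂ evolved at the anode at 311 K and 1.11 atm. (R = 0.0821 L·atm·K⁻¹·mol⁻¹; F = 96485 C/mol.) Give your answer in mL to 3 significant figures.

Charge passed = 0.124 × 6336 = 785.7 C
Moles of electrons = 785.7 / 96485 = 0.008143 mol
2Cl⁻ → Cl₂ + 2e⁻, so n(Cl₂) = 0.008143 / 2 = 0.004072 mol
V = nRT/P = 0.004072 × 0.0821 × 311 / 1.11 = 0.09367 L
= 93.7 mL

93.7 mL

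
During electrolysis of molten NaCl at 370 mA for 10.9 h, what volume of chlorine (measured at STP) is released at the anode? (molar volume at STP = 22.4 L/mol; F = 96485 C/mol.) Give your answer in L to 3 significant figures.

Q = It = 0.370 × 39240 = 14520 C
n(e⁻) = 14520 / 96485 = 0.1505 mol
2Cl⁻ → Cl₂ + 2e⁻, so n(Cl₂) = 0.1505 / 2 = 0.07525 mol
V = 0.07525 × 22.4 = 1.686 L

1.69 L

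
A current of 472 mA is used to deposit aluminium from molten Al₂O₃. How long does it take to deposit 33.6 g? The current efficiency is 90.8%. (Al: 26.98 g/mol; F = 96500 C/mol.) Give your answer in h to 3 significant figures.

234 h

n(Al) = 33.6 / 26.98 = 1.245 mol
Al³⁺ + 3e⁻ → Al, so n(e⁻) = 3 × 1.245 = 3.735 mol
Q = 3.735 × 96500 / 0.908 = 3.969×10^5 C
t = Q / I = 3.969×10^5 / 0.472 = 8.409×10^5 s = 234 h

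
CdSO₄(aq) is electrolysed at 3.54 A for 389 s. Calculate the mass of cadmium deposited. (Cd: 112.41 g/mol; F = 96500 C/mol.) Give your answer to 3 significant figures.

Q = 3.54 A × 389 s = 1377 C
n(e⁻) = 1377 / 96500 = 0.01427 mol
Cd²⁺ + 2e⁻ → Cd, so n(Cd) = 0.01427 / 2 = 0.007135 mol
m = 0.007135 × 112.41 = 0.802 g

0.802 g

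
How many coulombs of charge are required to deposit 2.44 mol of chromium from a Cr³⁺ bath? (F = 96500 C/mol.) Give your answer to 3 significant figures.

Cr³⁺ + 3e⁻ → Cr, so n(e⁻) = 3 × 2.44 = 7.320 mol
Q = 7.320 × 96500 = 7.064×10^5 C

7.06×10^5 C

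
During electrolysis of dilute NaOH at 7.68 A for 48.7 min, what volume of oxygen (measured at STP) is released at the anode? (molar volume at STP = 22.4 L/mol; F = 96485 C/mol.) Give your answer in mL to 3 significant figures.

1300 mL

Charge passed = 7.68 × 2922 = 22440 C
Moles of electrons = 22440 / 96485 = 0.2326 mol
2H₂O → O₂ + 4H⁺ + 4e⁻, so n(O₂) = 0.2326 / 4 = 0.05815 mol
V = 0.05815 × 22.4 = 1.303 L
= 1300 mL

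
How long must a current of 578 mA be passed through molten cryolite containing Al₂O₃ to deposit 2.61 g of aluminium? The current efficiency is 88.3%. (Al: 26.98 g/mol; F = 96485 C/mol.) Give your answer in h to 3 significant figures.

15.2 h

n(Al) = 2.61 / 26.98 = 0.09674 mol
Al³⁺ + 3e⁻ → Al, so n(e⁻) = 3 × 0.09674 = 0.2902 mol
Q = 0.2902 × 96485 / 0.883 = 31710 C
t = Q / I = 31710 / 0.578 = 54860 s = 15.2 h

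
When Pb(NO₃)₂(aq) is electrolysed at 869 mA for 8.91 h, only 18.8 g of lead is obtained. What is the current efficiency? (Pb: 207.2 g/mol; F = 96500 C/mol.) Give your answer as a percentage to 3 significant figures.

62.8%

Q = 0.869 × 32076 = 27870 C
n(e⁻) = 27870 / 96500 = 0.2888 mol
Pb²⁺ + 2e⁻ → Pb, so theoretical n(Pb) = 0.1444 mol → 29.92 g
Efficiency = 18.8 / 29.92 = 0.6283 = 62.8%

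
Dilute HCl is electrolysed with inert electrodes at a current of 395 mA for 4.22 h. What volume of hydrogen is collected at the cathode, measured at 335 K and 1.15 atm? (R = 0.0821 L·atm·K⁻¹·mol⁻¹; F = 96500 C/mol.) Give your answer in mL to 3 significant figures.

Q = 0.395 A × 15192 s = 6001 C
Moles of electrons = 6001 / 96500 = 0.06219 mol
2H⁺ + 2e⁻ → H₂, so n(H₂) = 0.06219 / 2 = 0.03110 mol
V = nRT/P = 0.03110 × 0.0821 × 335 / 1.15 = 0.7438 L
= 744 mL

744 mL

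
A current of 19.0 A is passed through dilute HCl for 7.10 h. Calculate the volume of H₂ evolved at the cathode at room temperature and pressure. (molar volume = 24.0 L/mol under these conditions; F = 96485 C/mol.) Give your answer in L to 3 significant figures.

Charge passed = 19.0 × 25560 = 4.856×10^5 C
Moles of electrons = 4.856×10^5 / 96485 = 5.033 mol
2H⁺ + 2e⁻ → H₂, so n(H₂) = 5.033 / 2 = 2.517 mol
V = 2.517 × 24.0 = 60.41 L

60.4 L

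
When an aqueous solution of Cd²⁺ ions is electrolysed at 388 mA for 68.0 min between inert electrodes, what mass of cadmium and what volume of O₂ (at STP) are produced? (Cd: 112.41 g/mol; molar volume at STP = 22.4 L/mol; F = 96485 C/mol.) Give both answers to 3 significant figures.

Q = 0.388 × 4080 = 1583 C; n(e⁻) = 1583 / 96485 = 0.01641 mol
Cathode: Cd²⁺ + 2e⁻ → Cd → n(Cd) = 0.01641/2 = 0.008205 mol → 0.922 g
Anode: 2H₂O → O₂ + 4H⁺ + 4e⁻ → n(O₂) = 0.01641/4 = 0.004103 mol → 0.0919 L

0.922 g Cd; 0.0919 L O₂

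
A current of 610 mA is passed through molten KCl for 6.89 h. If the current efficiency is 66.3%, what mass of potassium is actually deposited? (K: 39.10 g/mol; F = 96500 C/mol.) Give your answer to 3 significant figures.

4.06 g

Q = 0.610 × 24804 = 15130 C
n(e⁻) = 15130 / 96500 = 0.1568 mol
K⁺ + e⁻ → K, so theoretical m(K) = 0.1568 × 39.10 = 6.131 g
Actual mass = 66.3% × 6.131 = 4.06 g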